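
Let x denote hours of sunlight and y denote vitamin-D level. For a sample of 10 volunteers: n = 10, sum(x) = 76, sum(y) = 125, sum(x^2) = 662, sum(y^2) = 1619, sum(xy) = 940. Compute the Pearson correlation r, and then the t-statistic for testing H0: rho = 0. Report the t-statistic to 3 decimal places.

-0.414

Numerator: nΣxy − (Σx)(Σy) = 10·940 − (76)(125) = -100
Denominator: √[(nΣx²−(Σx)²)(nΣy²−(Σy)²)]
  nΣx²−(Σx)² = 10·662 − 5776 = 844;  nΣy²−(Σy)² = 10·1619 − 15625 = 565
  √(844·565) = √476860 = 690.5505
r = -100 / 690.5505 = -0.1448
t = r·√(n−2)/√(1−r²) = -0.1448·√8 / √(1−0.020967) = -0.409556 / 0.989461 = -0.414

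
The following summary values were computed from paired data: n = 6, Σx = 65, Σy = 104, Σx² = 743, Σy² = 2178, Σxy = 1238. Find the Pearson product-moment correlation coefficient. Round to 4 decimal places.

Numerator: nΣxy − (Σx)(Σy) = 6·1238 − (65)(104) = 668
Denominator: √[(nΣx²−(Σx)²)(nΣy²−(Σy)²)]
  nΣx²−(Σx)² = 6·743 − 4225 = 233;  nΣy²−(Σy)² = 6·2178 − 10816 = 2252
  √(233·2252) = √524716 = 724.3728
r = 668 / 724.3728 = 0.9222

0.9222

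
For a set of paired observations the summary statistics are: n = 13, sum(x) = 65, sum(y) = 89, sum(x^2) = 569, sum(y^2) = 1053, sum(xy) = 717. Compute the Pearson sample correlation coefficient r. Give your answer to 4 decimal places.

Numerator: nΣxy − (Σx)(Σy) = 13·717 − (65)(89) = 3536
Denominator: √[(nΣx²−(Σx)²)(nΣy²−(Σy)²)]
  nΣx²−(Σx)² = 13·569 − 4225 = 3172;  nΣy²−(Σy)² = 13·1053 − 7921 = 5768
  √(3172·5768) = √18296096 = 4277.3936
r = 3536 / 4277.3936 = 0.8267

0.8267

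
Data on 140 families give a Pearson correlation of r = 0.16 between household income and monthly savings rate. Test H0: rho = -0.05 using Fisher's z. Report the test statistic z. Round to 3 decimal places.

z_r = atanh(0.16) = 0.161387,  z_0 = atanh(-0.05) = -0.050042
SE = 1/√(n−3) = 1/√137 = 0.085436
z = (z_r − z_0)/SE = (0.161387 − (-0.050042)) / 0.085436 = 0.211429 / 0.085436 = 2.475

2.475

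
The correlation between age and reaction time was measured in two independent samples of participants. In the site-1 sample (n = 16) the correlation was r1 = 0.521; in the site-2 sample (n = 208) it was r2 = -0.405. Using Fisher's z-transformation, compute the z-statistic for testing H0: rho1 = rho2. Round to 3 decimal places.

Fisher z-transforms: z1 = atanh(0.521) = 0.577711, z2 = atanh(-0.405) = -0.429616; difference d = 1.007327
Var(d) = 1/13 + 1/205 = 0.0769231 + 0.0048780 = 0.0818011
z = d/√Var(d) = 1.007327 / √0.0818011 = 1.007327 / 0.286009 = 3.522

3.522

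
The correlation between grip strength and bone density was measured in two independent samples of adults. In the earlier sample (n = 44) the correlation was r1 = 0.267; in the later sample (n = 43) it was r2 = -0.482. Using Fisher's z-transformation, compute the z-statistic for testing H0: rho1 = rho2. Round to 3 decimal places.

3.596

Fisher z-transforms: z1 = atanh(0.267) = 0.273631, z2 = atanh(-0.482) = -0.525586; difference d = 0.799217
Var(d) = 1/41 + 1/40 = 0.0243902 + 0.0250000 = 0.0493902
z = d/√Var(d) = 0.799217 / √0.0493902 = 0.799217 / 0.222239 = 3.596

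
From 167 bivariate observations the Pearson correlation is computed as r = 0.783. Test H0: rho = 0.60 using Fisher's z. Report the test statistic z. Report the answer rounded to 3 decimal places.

4.609

z_r = atanh(0.783) = 1.053078,  z_0 = atanh(0.60) = 0.693147
SE = 1/√(n−3) = 1/√164 = 0.078087
z = (z_r − z_0)/SE = (1.053078 − 0.693147) / 0.078087 = 0.359931 / 0.078087 = 4.609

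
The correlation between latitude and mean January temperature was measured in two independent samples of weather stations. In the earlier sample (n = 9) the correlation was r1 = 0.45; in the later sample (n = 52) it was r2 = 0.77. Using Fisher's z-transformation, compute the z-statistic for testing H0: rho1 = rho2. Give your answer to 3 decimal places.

z1 = atanh(0.45) = 0.484700,  z2 = atanh(0.77) = 1.020328
SE = √(1/(n1−3) + 1/(n2−3)) = √(1/6 + 1/49) = √(0.1666667 + 0.0204082) = √0.1870749 = 0.432522
z = (z1 − z2)/SE = (0.484700 − 1.020328) / 0.432522 = -0.535628 / 0.432522 = -1.238

-1.238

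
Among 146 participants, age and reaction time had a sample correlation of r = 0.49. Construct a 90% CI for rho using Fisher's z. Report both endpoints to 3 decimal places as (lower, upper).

(0.379, 0.587)

z_r = atanh(0.49) = 0.536060;  SE = 1/√(n−3) = 1/√143 = 0.083624
z-limits: 0.536060 ± 1.645·0.083624 = 0.536060 ± 0.137561 = [0.398499, 0.673621]
ρ-limits: (tanh 0.398499, tanh 0.673621) = (0.379, 0.587)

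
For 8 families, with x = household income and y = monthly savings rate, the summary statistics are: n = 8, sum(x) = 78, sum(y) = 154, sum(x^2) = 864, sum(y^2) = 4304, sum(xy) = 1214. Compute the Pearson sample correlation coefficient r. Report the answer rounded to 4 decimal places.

S_xy = nΣxy − ΣxΣy = 8·1214 − 78·154 = 9712 − 12012 = -2300
S_xx = nΣx² − (Σx)² = 8·864 − 78² = 6912 − 6084 = 828
S_yy = nΣy² − (Σy)² = 8·4304 − 154² = 34432 − 23716 = 10716
r = S_xy / √(S_xx·S_yy) = -2300 / √(828·10716) = -2300 / √8872848 = -2300 / 2978.7326 = -0.7721

-0.7721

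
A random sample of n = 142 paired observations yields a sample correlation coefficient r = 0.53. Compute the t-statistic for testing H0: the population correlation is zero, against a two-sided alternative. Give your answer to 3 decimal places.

7.395

1 − r² = 1 − 0.2809 = 0.7191;  √(1−r²) = 0.847998
√(n−2) = √140 = 11.832160
t = r·√(n−2)/√(1−r²) = 0.53 · 11.832160 / 0.847998 = 7.395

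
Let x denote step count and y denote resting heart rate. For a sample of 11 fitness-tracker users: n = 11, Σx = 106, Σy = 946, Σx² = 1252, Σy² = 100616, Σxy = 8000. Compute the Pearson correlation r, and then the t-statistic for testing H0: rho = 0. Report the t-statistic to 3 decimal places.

Numerator: nΣxy − (Σx)(Σy) = 11·8000 − (106)(946) = -12276
Denominator: √[(nΣx²−(Σx)²)(nΣy²−(Σy)²)]
  nΣx²−(Σx)² = 11·1252 − 11236 = 2536;  nΣy²−(Σy)² = 11·100616 − 894916 = 211860
  √(2536·211860) = √537276960 = 23179.2355
r = -12276 / 23179.2355 = -0.5296
t = r·√(n−2)/√(1−r²) = -0.5296·√9 / √(1−0.280476) = -1.588800 / 0.848248 = -1.873

-1.873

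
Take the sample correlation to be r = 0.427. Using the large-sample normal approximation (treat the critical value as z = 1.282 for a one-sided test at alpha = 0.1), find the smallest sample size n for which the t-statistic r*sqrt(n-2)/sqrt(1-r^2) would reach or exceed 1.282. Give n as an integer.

Need r·√(n−2)/√(1−r²) ≥ 1.282
√(n−2) ≥ 1.282·√(1−0.182329) / 0.427 = 1.282·0.904252 / 0.427 = 2.7149
n−2 ≥ 7.3707  ⇒  n ≥ 9.3707
Smallest integer n = 10

10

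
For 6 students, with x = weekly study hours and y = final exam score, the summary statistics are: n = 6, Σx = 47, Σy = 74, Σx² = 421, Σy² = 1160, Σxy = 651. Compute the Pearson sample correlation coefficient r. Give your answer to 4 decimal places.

0.6240

S_xy = nΣxy − ΣxΣy = 6·651 − 47·74 = 3906 − 3478 = 428
S_xx = nΣx² − (Σx)² = 6·421 − 47² = 2526 − 2209 = 317
S_yy = nΣy² − (Σy)² = 6·1160 − 74² = 6960 − 5476 = 1484
r = S_xy / √(S_xx·S_yy) = 428 / √(317·1484) = 428 / √470428 = 428 / 685.8775 = 0.6240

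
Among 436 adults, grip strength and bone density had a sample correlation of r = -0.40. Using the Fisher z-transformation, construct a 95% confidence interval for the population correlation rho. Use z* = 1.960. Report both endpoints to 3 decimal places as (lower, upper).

(-0.476, -0.318)

z_r = atanh(-0.40) = -0.423649;  SE = 1/√(n−3) = 1/√433 = 0.048057
z-limits: -0.423649 ± 1.960·0.048057 = -0.423649 ± 0.094192 = [-0.517841, -0.329457]
ρ-limits: (tanh -0.517841, tanh -0.329457) = (-0.476, -0.318)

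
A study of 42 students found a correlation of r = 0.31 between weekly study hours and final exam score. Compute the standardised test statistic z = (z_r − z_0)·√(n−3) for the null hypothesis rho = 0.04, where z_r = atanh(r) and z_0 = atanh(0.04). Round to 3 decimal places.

z_r = atanh(0.31) = 0.320545,  z_0 = atanh(0.04) = 0.040021
SE = 1/√(n−3) = 1/√39 = 0.160128
z = (z_r − z_0)/SE = (0.320545 − 0.040021) / 0.160128 = 0.280524 / 0.160128 = 1.752

1.752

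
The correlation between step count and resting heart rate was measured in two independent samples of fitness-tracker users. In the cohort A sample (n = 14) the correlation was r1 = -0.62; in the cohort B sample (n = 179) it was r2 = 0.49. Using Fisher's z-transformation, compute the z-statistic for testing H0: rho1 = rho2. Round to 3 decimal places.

Fisher z-transforms: z1 = atanh(-0.62) = -0.725005, z2 = atanh(0.49) = 0.536060; difference d = -1.261065
Var(d) = 1/11 + 1/176 = 0.0909091 + 0.0056818 = 0.0965909
z = d/√Var(d) = -1.261065 / √0.0965909 = -1.261065 / 0.310791 = -4.058

-4.058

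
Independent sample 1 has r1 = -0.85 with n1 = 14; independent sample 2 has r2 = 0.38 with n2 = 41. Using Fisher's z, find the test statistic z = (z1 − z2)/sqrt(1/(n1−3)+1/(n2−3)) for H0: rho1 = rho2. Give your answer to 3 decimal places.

-4.837

Fisher z-transforms: z1 = atanh(-0.85) = -1.256153, z2 = atanh(0.38) = 0.400060; difference d = -1.656213
Var(d) = 1/11 + 1/38 = 0.0909091 + 0.0263158 = 0.1172249
z = d/√Var(d) = -1.656213 / √0.1172249 = -1.656213 / 0.342381 = -4.837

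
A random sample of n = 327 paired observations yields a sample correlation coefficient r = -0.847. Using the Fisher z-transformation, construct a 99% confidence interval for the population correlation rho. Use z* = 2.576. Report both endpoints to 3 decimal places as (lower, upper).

(-0.883, -0.801)

Fisher z: z_r = atanh(r) = ½·ln((1+(-0.847))/(1−(-0.847))) = -1.245440
SE(z) = 1/√(n−3) = 1/√324 = 0.055556
99% ⇒ z* = 2.576; margin = 2.576·0.055556 = 0.143112
CI on z-scale: (-1.388552, -1.102328)
Back-transform: tanh(-1.388552) = -0.882852, tanh(-1.102328) = -0.801334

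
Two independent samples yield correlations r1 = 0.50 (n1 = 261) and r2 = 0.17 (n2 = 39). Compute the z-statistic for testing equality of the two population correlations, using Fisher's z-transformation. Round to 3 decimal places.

Fisher z-transforms: z1 = atanh(0.50) = 0.549306, z2 = atanh(0.17) = 0.171667; difference d = 0.377639
Var(d) = 1/258 + 1/36 = 0.0038760 + 0.0277778 = 0.0316538
z = d/√Var(d) = 0.377639 / √0.0316538 = 0.377639 / 0.177915 = 2.123

2.123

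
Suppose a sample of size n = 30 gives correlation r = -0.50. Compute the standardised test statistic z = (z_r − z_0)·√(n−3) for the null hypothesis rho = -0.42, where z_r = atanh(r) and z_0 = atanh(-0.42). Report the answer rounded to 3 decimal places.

z_r = atanh(-0.50) = -0.549306,  z_0 = atanh(-0.42) = -0.447692
SE = 1/√(n−3) = 1/√27 = 0.192450
z = (z_r − z_0)/SE = (-0.549306 − (-0.447692)) / 0.192450 = -0.101614 / 0.192450 = -0.528

-0.528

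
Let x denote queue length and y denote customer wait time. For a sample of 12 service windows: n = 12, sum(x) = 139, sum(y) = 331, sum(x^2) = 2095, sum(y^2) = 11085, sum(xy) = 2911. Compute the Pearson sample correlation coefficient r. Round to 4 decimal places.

-0.9481

Numerator: nΣxy − (Σx)(Σy) = 12·2911 − (139)(331) = -11077
Denominator: √[(nΣx²−(Σx)²)(nΣy²−(Σy)²)]
  nΣx²−(Σx)² = 12·2095 − 19321 = 5819;  nΣy²−(Σy)² = 12·11085 − 109561 = 23459
  √(5819·23459) = √136507921 = 11683.6604
r = -11077 / 11683.6604 = -0.9481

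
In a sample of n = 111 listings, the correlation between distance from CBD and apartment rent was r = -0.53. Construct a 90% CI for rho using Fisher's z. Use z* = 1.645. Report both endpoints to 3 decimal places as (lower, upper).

(-0.634, -0.407)

Fisher z: z_r = atanh(r) = ½·ln((1+(-0.53))/(1−(-0.53))) = -0.590145
SE(z) = 1/√(n−3) = 1/√108 = 0.096225
90% ⇒ z* = 1.645; margin = 1.645·0.096225 = 0.158290
CI on z-scale: (-0.748435, -0.431855)
Back-transform: tanh(-0.748435) = -0.634214, tanh(-0.431855) = -0.406870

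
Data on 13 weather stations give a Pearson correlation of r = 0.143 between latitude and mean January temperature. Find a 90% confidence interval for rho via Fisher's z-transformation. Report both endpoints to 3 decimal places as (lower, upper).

(-0.359, 0.581)

Fisher z: z_r = atanh(r) = ½·ln((1+0.143)/(1−0.143)) = 0.143987
SE(z) = 1/√(n−3) = 1/√10 = 0.316228
90% ⇒ z* = 1.645; margin = 1.645·0.316228 = 0.520195
CI on z-scale: (-0.376208, 0.664182)
Back-transform: tanh(-0.376208) = -0.359410, tanh(0.664182) = 0.581140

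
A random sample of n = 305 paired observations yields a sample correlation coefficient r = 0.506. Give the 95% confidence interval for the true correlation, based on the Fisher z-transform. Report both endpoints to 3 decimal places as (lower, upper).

z_r = atanh(0.506) = 0.557338;  SE = 1/√(n−3) = 1/√302 = 0.057544
z-limits: 0.557338 ± 1.960·0.057544 = 0.557338 ± 0.112786 = [0.444552, 0.670124]
ρ-limits: (tanh 0.444552, tanh 0.670124) = (0.417, 0.585)

(0.417, 0.585)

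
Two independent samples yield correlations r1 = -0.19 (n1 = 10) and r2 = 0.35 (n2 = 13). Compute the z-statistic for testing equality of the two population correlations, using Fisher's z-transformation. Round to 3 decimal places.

Fisher z-transforms: z1 = atanh(-0.19) = -0.192337, z2 = atanh(0.35) = 0.365444; difference d = -0.557781
Var(d) = 1/7 + 1/10 = 0.1428571 + 0.1000000 = 0.2428571
z = d/√Var(d) = -0.557781 / √0.2428571 = -0.557781 / 0.492805 = -1.132

-1.132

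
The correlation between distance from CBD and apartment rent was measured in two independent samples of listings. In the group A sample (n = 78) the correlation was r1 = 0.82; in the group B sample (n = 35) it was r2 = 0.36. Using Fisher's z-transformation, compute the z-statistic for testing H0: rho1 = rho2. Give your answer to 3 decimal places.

3.694

z1 = atanh(0.82) = 1.156817,  z2 = atanh(0.36) = 0.376886
SE = √(1/(n1−3) + 1/(n2−3)) = √(1/75 + 1/32) = √(0.0133333 + 0.0312500) = √0.0445833 = 0.211148
z = (z1 − z2)/SE = (1.156817 − 0.376886) / 0.211148 = 0.779931 / 0.211148 = 3.694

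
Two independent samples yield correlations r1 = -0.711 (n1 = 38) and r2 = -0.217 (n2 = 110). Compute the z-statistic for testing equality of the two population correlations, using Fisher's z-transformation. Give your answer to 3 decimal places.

-3.434

Fisher z-transforms: z1 = atanh(-0.711) = -0.889203, z2 = atanh(-0.217) = -0.220506; difference d = -0.668697
Var(d) = 1/35 + 1/107 = 0.0285714 + 0.0093458 = 0.0379172
z = d/√Var(d) = -0.668697 / √0.0379172 = -0.668697 / 0.194723 = -3.434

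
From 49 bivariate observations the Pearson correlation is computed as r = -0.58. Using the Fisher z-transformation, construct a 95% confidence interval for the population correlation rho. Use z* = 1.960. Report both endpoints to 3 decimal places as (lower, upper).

Fisher z: z_r = atanh(r) = ½·ln((1+(-0.58))/(1−(-0.58))) = -0.662463
SE(z) = 1/√(n−3) = 1/√46 = 0.147442
95% ⇒ z* = 1.960; margin = 1.960·0.147442 = 0.288986
CI on z-scale: (-0.951449, -0.373477)
Back-transform: tanh(-0.951449) = -0.740438, tanh(-0.373477) = -0.357029

(-0.740, -0.357)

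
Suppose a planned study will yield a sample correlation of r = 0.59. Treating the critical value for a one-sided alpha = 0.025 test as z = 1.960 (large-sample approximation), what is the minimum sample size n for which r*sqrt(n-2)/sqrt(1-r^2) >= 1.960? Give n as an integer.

r√(n−2)/√(1−r²) ≥ 1.960  ⇔  n−2 ≥ (1.960)²·(1−r²)/r²
(1−r²)/r² = (1−0.3481)/0.3481 = 1.8727
n ≥ 2 + 3.8416·1.8727 = 2 + 7.1942 = 9.1942
⌈9.1942⌉ = 10

10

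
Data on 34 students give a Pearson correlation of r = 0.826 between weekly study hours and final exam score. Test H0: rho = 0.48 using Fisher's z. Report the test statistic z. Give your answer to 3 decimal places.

3.633

z_r = atanh(0.826) = 1.175414,  z_0 = atanh(0.48) = 0.522984
SE = 1/√(n−3) = 1/√31 = 0.179605
z = (z_r − z_0)/SE = (1.175414 − 0.522984) / 0.179605 = 0.652430 / 0.179605 = 3.633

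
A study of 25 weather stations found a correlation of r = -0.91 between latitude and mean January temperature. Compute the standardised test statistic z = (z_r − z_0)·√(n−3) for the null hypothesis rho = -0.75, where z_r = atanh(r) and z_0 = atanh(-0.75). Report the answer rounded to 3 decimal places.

-2.601

Fisher z: atanh(-0.91) = -1.527524, atanh(-0.75) = -0.972955
z = (z_r − z_0)·√(n−3) = (-1.527524 − (-0.972955))·√22 = -0.554569 · 4.690416 = -2.601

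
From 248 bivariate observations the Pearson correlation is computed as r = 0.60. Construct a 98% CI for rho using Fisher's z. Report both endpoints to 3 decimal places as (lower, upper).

Fisher z: z_r = atanh(r) = ½·ln((1+0.60)/(1−0.60)) = 0.693147
SE(z) = 1/√(n−3) = 1/√245 = 0.063888
98% ⇒ z* = 2.326; margin = 2.326·0.063888 = 0.148603
CI on z-scale: (0.544544, 0.841750)
Back-transform: tanh(0.544544) = 0.496420, tanh(0.841750) = 0.686735

(0.496, 0.687)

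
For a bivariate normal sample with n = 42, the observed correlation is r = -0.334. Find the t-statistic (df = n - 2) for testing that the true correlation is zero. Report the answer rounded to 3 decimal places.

-2.241

t = r·√(n−2) / √(1−r²) with r = -0.334, n = 42
  = -0.334·√40 / √(1 − 0.111556)
  = -0.334·6.324555 / 0.942573
  = -2.112401 / 0.942573 = -2.241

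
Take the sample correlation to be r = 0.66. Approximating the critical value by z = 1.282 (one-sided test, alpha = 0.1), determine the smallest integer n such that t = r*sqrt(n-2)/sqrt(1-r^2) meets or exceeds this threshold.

Need r·√(n−2)/√(1−r²) ≥ 1.282
√(n−2) ≥ 1.282·√(1−0.4356) / 0.66 = 1.282·0.751266 / 0.66 = 1.4593
n−2 ≥ 2.1296  ⇒  n ≥ 4.1296
Smallest integer n = 5

5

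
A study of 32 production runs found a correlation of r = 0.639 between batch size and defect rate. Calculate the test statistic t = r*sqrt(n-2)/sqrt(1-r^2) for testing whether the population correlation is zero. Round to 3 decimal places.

t = r·√(n−2) / √(1−r²) with r = 0.639, n = 32
  = 0.639·√30 / √(1 − 0.408321)
  = 0.639·5.477226 / 0.769207
  = 3.499947 / 0.769207 = 4.550

4.550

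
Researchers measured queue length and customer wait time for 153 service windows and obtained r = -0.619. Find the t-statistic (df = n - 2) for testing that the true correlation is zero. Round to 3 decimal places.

1 − r² = 1 − 0.383161 = 0.616839;  √(1−r²) = 0.785391
√(n−2) = √151 = 12.288206
t = r·√(n−2)/√(1−r²) = -0.619 · 12.288206 / 0.785391 = -9.685

-9.685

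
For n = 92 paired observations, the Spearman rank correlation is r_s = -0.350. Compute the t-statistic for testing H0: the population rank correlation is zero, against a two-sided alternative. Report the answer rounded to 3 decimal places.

1 − r_s² = 1 − 0.122500 = 0.877500;  √(1−r_s²) = 0.936750
√(n−2) = √90 = 9.486833
t = r_s·√(n−2)/√(1−r_s²) = -0.350 · 9.486833 / 0.936750 = -3.545

-3.545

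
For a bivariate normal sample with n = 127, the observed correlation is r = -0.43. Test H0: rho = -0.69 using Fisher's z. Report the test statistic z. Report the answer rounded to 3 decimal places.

4.321

z_r = atanh(-0.43) = -0.459897,  z_0 = atanh(-0.69) = -0.847956
SE = 1/√(n−3) = 1/√124 = 0.089803
z = (z_r − z_0)/SE = (-0.459897 − (-0.847956)) / 0.089803 = 0.388059 / 0.089803 = 4.321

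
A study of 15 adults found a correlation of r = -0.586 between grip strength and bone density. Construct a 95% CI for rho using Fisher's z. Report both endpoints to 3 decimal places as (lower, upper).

z_r = atanh(-0.586) = -0.671552;  SE = 1/√(n−3) = 1/√12 = 0.288675
z-limits: -0.671552 ± 1.960·0.288675 = -0.671552 ± 0.565803 = [-1.237355, -0.105749]
ρ-limits: (tanh -1.237355, tanh -0.105749) = (-0.845, -0.105)

(-0.845, -0.105)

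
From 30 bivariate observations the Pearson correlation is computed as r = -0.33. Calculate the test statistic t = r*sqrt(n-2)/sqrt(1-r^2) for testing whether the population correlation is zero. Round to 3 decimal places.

-1.850

t = r·√(n−2) / √(1−r²) with r = -0.33, n = 30
  = -0.33·√28 / √(1 − 0.1089)
  = -0.33·5.291503 / 0.943981
  = -1.746196 / 0.943981 = -1.850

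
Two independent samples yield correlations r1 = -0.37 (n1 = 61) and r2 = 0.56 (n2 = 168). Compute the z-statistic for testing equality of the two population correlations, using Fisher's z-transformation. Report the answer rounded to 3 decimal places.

-6.690

z1 = atanh(-0.37) = -0.388423,  z2 = atanh(0.56) = 0.632833
SE = √(1/(n1−3) + 1/(n2−3)) = √(1/58 + 1/165) = √(0.0172414 + 0.0060606) = √0.0233020 = 0.152650
z = (z1 − z2)/SE = (-0.388423 − 0.632833) / 0.152650 = -1.021256 / 0.152650 = -6.690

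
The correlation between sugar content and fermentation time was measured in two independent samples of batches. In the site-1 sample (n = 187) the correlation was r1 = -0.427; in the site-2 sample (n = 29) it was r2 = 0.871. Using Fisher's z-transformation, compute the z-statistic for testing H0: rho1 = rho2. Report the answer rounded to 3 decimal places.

-8.560

z1 = atanh(-0.427) = -0.456222,  z2 = atanh(0.871) = 1.337208
SE = √(1/(n1−3) + 1/(n2−3)) = √(1/184 + 1/26) = √(0.0054348 + 0.0384615) = √0.0438963 = 0.209514
z = (z1 − z2)/SE = (-0.456222 − 1.337208) / 0.209514 = -1.793430 / 0.209514 = -8.560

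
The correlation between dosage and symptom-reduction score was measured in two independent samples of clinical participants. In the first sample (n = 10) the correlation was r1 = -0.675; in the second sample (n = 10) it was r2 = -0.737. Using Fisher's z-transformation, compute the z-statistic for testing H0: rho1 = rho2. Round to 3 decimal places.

0.232

Fisher z-transforms: z1 = atanh(-0.675) = -0.819872, z2 = atanh(-0.737) = -0.943880; difference d = 0.124008
Var(d) = 1/7 + 1/7 = 0.1428571 + 0.1428571 = 0.2857142
z = d/√Var(d) = 0.124008 / √0.2857142 = 0.124008 / 0.534522 = 0.232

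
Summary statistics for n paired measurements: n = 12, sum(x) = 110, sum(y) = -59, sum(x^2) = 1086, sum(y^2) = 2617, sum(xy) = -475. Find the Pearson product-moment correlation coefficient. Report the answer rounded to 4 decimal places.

Numerator: nΣxy − (Σx)(Σy) = 12·(-475) − (110)(-59) = 790
Denominator: √[(nΣx²−(Σx)²)(nΣy²−(Σy)²)]
  nΣx²−(Σx)² = 12·1086 − 12100 = 932;  nΣy²−(Σy)² = 12·2617 − 3481 = 27923
  √(932·27923) = √26024236 = 5101.3955
r = 790 / 5101.3955 = 0.1549

0.1549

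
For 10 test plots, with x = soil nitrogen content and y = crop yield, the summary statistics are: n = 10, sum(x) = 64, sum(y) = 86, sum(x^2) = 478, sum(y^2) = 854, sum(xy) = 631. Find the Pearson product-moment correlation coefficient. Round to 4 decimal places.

0.9112

S_xy = nΣxy − ΣxΣy = 10·631 − 64·86 = 6310 − 5504 = 806
S_xx = nΣx² − (Σx)² = 10·478 − 64² = 4780 − 4096 = 684
S_yy = nΣy² − (Σy)² = 10·854 − 86² = 8540 − 7396 = 1144
r = S_xy / √(S_xx·S_yy) = 806 / √(684·1144) = 806 / √782496 = 806 / 884.5880 = 0.9112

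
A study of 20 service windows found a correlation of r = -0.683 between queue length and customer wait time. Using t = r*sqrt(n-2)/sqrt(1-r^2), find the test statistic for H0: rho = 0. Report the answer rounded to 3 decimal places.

t = r·√(n−2) / √(1−r²) with r = -0.683, n = 20
  = -0.683·√18 / √(1 − 0.466489)
  = -0.683·4.242641 / 0.730418
  = -2.897724 / 0.730418 = -3.967

-3.967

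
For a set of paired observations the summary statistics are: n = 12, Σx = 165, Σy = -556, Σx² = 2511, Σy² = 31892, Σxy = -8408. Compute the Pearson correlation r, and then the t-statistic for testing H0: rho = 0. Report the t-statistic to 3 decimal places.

-2.539

Numerator: nΣxy − (Σx)(Σy) = 12·(-8408) − (165)(-556) = -9156
Denominator: √[(nΣx²−(Σx)²)(nΣy²−(Σy)²)]
  nΣx²−(Σx)² = 12·2511 − 27225 = 2907;  nΣy²−(Σy)² = 12·31892 − 309136 = 73568
  √(2907·73568) = √213862176 = 14624.0274
r = -9156 / 14624.0274 = -0.6261
t = r·√(n−2)/√(1−r²) = -0.6261·√10 / √(1−0.392001) = -1.979902 / 0.779743 = -2.539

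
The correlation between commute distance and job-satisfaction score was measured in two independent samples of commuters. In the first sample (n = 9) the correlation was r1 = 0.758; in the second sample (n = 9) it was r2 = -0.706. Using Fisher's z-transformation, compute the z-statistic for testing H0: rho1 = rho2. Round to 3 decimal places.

z1 = atanh(0.758) = 0.991497,  z2 = atanh(-0.706) = -0.879163
SE = √(1/(n1−3) + 1/(n2−3)) = √(1/6 + 1/6) = √(0.1666667 + 0.1666667) = √0.3333334 = 0.577350
z = (z1 − z2)/SE = (0.991497 − (-0.879163)) / 0.577350 = 1.870660 / 0.577350 = 3.240

3.240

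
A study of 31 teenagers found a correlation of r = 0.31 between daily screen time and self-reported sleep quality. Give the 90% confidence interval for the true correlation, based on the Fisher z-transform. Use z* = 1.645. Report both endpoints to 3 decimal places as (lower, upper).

Fisher z: z_r = atanh(r) = ½·ln((1+0.31)/(1−0.31)) = 0.320545
SE(z) = 1/√(n−3) = 1/√28 = 0.188982
90% ⇒ z* = 1.645; margin = 1.645·0.188982 = 0.310875
CI on z-scale: (0.009670, 0.631420)
Back-transform: tanh(0.009670) = 0.009670, tanh(0.631420) = 0.559029

(0.010, 0.559)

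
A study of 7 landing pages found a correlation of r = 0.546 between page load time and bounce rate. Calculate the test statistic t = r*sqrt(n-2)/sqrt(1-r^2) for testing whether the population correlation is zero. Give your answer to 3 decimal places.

1.457

t = r·√(n−2) / √(1−r²) with r = 0.546, n = 7
  = 0.546·√5 / √(1 − 0.298116)
  = 0.546·2.236068 / 0.837785
  = 1.220893 / 0.837785 = 1.457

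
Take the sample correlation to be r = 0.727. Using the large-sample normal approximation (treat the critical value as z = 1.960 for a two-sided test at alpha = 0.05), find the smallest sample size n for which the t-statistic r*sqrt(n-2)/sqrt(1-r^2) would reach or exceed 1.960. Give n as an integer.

r√(n−2)/√(1−r²) ≥ 1.960  ⇔  n−2 ≥ (1.960)²·(1−r²)/r²
(1−r²)/r² = (1−0.528529)/0.528529 = 0.8920
n ≥ 2 + 3.8416·0.8920 = 2 + 3.4267 = 5.4267
⌈5.4267⌉ = 6

6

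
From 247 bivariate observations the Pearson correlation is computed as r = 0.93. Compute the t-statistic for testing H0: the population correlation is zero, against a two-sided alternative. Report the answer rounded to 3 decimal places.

39.604

t = r·√(n−2) / √(1−r²) with r = 0.93, n = 247
  = 0.93·√245 / √(1 − 0.8649)
  = 0.93·15.652476 / 0.367560
  = 14.556803 / 0.367560 = 39.604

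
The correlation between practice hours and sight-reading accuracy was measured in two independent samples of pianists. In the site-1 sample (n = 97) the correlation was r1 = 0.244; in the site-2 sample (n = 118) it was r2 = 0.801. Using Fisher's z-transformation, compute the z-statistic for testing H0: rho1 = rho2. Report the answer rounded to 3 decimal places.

-6.130

z1 = atanh(0.244) = 0.249023,  z2 = atanh(0.801) = 1.101396
SE = √(1/(n1−3) + 1/(n2−3)) = √(1/94 + 1/115) = √(0.0106383 + 0.0086957) = √0.0193340 = 0.139047
z = (z1 − z2)/SE = (0.249023 − 1.101396) / 0.139047 = -0.852373 / 0.139047 = -6.130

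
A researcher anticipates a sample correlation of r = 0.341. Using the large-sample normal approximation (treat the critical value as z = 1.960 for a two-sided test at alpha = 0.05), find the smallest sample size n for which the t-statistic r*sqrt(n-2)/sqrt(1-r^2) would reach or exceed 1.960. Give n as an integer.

r√(n−2)/√(1−r²) ≥ 1.960  ⇔  n−2 ≥ (1.960)²·(1−r²)/r²
(1−r²)/r² = (1−0.116281)/0.116281 = 7.5999
n ≥ 2 + 3.8416·7.5999 = 2 + 29.1958 = 31.1958
⌈31.1958⌉ = 32

32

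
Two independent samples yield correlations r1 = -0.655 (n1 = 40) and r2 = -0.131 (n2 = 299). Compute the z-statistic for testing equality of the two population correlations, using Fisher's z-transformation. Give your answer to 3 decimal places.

z1 = atanh(-0.655) = -0.784006,  z2 = atanh(-0.131) = -0.131757
SE = √(1/(n1−3) + 1/(n2−3)) = √(1/37 + 1/296) = √(0.0270270 + 0.0033784) = √0.0304054 = 0.174371
z = (z1 − z2)/SE = (-0.784006 − (-0.131757)) / 0.174371 = -0.652249 / 0.174371 = -3.741

-3.741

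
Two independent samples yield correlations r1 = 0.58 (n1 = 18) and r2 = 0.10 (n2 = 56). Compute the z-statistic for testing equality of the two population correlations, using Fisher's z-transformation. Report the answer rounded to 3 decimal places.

1.922

Fisher z-transforms: z1 = atanh(0.58) = 0.662463, z2 = atanh(0.10) = 0.100335; difference d = 0.562128
Var(d) = 1/15 + 1/53 = 0.0666667 + 0.0188679 = 0.0855346
z = d/√Var(d) = 0.562128 / √0.0855346 = 0.562128 / 0.292463 = 1.922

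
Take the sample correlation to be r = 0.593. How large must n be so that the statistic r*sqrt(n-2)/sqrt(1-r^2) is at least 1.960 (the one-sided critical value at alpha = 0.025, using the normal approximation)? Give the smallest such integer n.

Need r·√(n−2)/√(1−r²) ≥ 1.960
√(n−2) ≥ 1.960·√(1−0.351649) / 0.593 = 1.960·0.805202 / 0.593 = 2.6614
n−2 ≥ 7.0830  ⇒  n ≥ 9.0830
Smallest integer n = 10

10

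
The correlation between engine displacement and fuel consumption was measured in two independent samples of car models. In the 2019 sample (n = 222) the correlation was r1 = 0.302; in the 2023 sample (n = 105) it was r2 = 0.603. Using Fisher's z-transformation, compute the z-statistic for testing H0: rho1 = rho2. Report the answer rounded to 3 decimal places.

-3.221

z1 = atanh(0.302) = 0.311719,  z2 = atanh(0.603) = 0.697848
SE = √(1/(n1−3) + 1/(n2−3)) = √(1/219 + 1/102) = √(0.0045662 + 0.0098039) = √0.0143701 = 0.119875
z = (z1 − z2)/SE = (0.311719 − 0.697848) / 0.119875 = -0.386129 / 0.119875 = -3.221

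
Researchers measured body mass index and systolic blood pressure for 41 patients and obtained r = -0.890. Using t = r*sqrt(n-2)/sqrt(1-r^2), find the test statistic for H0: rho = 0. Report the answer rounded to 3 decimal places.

1 − r² = 1 − 0.792100 = 0.207900;  √(1−r²) = 0.455961
√(n−2) = √39 = 6.244998
t = r·√(n−2)/√(1−r²) = -0.890 · 6.244998 / 0.455961 = -12.190

-12.190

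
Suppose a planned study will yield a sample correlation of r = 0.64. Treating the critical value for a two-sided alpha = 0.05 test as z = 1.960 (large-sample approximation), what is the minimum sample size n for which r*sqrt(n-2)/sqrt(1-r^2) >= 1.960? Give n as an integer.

8

Need r·√(n−2)/√(1−r²) ≥ 1.960
√(n−2) ≥ 1.960·√(1−0.4096) / 0.64 = 1.960·0.768375 / 0.64 = 2.3531
n−2 ≥ 5.5371  ⇒  n ≥ 7.5371
Smallest integer n = 8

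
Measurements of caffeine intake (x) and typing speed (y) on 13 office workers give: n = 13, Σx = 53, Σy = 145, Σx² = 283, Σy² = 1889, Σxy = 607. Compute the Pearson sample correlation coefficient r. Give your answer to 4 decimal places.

Numerator: nΣxy − (Σx)(Σy) = 13·607 − (53)(145) = 206
Denominator: √[(nΣx²−(Σx)²)(nΣy²−(Σy)²)]
  nΣx²−(Σx)² = 13·283 − 2809 = 870;  nΣy²−(Σy)² = 13·1889 − 21025 = 3532
  √(870·3532) = √3072840 = 1752.9518
r = 206 / 1752.9518 = 0.1175

0.1175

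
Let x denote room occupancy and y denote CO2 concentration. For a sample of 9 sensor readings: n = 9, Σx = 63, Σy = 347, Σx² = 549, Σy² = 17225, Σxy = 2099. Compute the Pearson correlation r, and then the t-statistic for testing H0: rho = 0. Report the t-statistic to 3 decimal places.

S_xy = nΣxy − ΣxΣy = 9·2099 − 63·347 = 18891 − 21861 = -2970
S_xx = nΣx² − (Σx)² = 9·549 − 63² = 4941 − 3969 = 972
S_yy = nΣy² − (Σy)² = 9·17225 − 347² = 155025 − 120409 = 34616
r = S_xy / √(S_xx·S_yy) = -2970 / √(972·34616) = -2970 / √33646752 = -2970 / 5800.5820 = -0.5120
t = r·√(n−2)/√(1−r²) = -0.5120·√7 / √(1−0.262144) = -1.354625 / 0.858985 = -1.577

-1.577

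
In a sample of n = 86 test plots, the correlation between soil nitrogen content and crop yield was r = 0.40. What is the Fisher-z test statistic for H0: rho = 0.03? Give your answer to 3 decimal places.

3.586

Fisher z: atanh(0.40) = 0.423649, atanh(0.03) = 0.030009
z = (z_r − z_0)·√(n−3) = (0.423649 − 0.030009)·√83 = 0.393640 · 9.110434 = 3.586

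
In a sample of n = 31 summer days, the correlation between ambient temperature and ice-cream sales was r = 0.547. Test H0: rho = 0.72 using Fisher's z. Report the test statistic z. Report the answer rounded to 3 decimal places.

-1.553

Fisher z: atanh(0.547) = 0.614090, atanh(0.72) = 0.907645
z = (z_r − z_0)·√(n−3) = (0.614090 − 0.907645)·√28 = -0.293555 · 5.291503 = -1.553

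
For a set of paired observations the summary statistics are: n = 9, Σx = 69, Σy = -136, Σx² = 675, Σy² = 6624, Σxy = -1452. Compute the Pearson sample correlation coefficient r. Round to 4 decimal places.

Numerator: nΣxy − (Σx)(Σy) = 9·(-1452) − (69)(-136) = -3684
Denominator: √[(nΣx²−(Σx)²)(nΣy²−(Σy)²)]
  nΣx²−(Σx)² = 9·675 − 4761 = 1314;  nΣy²−(Σy)² = 9·6624 − 18496 = 41120
  √(1314·41120) = √54031680 = 7350.6245
r = -3684 / 7350.6245 = -0.5012

-0.5012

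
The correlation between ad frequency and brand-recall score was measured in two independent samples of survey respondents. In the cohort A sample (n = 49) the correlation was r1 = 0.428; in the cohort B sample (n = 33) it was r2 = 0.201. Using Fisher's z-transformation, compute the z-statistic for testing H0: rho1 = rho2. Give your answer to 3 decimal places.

z1 = atanh(0.428) = 0.457446,  z2 = atanh(0.201) = 0.203774
SE = √(1/(n1−3) + 1/(n2−3)) = √(1/46 + 1/30) = √(0.0217391 + 0.0333333) = √0.0550724 = 0.234675
z = (z1 − z2)/SE = (0.457446 − 0.203774) / 0.234675 = 0.253672 / 0.234675 = 1.081

1.081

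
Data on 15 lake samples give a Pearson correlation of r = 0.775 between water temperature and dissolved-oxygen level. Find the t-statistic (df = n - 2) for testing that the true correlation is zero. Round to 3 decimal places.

1 − r² = 1 − 0.600625 = 0.399375;  √(1−r²) = 0.631961
√(n−2) = √13 = 3.605551
t = r·√(n−2)/√(1−r²) = 0.775 · 3.605551 / 0.631961 = 4.422

4.422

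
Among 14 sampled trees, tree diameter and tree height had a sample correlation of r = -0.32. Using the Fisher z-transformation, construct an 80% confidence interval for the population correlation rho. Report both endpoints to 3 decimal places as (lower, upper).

(-0.616, 0.055)

z_r = atanh(-0.32) = -0.331647;  SE = 1/√(n−3) = 1/√11 = 0.301511
z-limits: -0.331647 ± 1.282·0.301511 = -0.331647 ± 0.386537 = [-0.718184, 0.054890]
ρ-limits: (tanh -0.718184, tanh 0.054890) = (-0.616, 0.055)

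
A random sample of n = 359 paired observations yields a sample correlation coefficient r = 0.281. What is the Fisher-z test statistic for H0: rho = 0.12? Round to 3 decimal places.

Fisher z: atanh(0.281) = 0.288767, atanh(0.12) = 0.120581
z = (z_r − z_0)·√(n−3) = (0.288767 − 0.120581)·√356 = 0.168186 · 18.867962 = 3.173

3.173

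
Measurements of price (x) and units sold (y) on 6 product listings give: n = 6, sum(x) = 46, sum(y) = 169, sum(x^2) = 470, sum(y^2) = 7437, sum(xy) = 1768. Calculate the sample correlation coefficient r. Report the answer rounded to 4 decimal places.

0.8428

S_xy = nΣxy − ΣxΣy = 6·1768 − 46·169 = 10608 − 7774 = 2834
S_xx = nΣx² − (Σx)² = 6·470 − 46² = 2820 − 2116 = 704
S_yy = nΣy² − (Σy)² = 6·7437 − 169² = 44622 − 28561 = 16061
r = S_xy / √(S_xx·S_yy) = 2834 / √(704·16061) = 2834 / √11306944 = 2834 / 3362.5800 = 0.8428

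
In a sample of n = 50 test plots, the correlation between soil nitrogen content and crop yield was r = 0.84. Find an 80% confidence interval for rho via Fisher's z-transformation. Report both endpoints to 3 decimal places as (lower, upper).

Fisher z: z_r = atanh(r) = ½·ln((1+0.84)/(1−0.84)) = 1.221174
SE(z) = 1/√(n−3) = 1/√47 = 0.145865
80% ⇒ z* = 1.282; margin = 1.282·0.145865 = 0.186999
CI on z-scale: (1.034175, 1.408173)
Back-transform: tanh(1.034175) = 0.775577, tanh(1.408173) = 0.887106

(0.776, 0.887)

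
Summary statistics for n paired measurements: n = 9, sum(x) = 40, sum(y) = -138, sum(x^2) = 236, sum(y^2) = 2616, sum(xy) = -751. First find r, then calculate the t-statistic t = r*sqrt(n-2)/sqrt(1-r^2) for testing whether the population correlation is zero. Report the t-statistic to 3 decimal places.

-3.614

Numerator: nΣxy − (Σx)(Σy) = 9·(-751) − (40)(-138) = -1239
Denominator: √[(nΣx²−(Σx)²)(nΣy²−(Σy)²)]
  nΣx²−(Σx)² = 9·236 − 1600 = 524;  nΣy²−(Σy)² = 9·2616 − 19044 = 4500
  √(524·4500) = √2358000 = 1535.5781
r = -1239 / 1535.5781 = -0.8069
t = r·√(n−2)/√(1−r²) = -0.8069·√7 / √(1−0.651088) = -2.134857 / 0.590688 = -3.614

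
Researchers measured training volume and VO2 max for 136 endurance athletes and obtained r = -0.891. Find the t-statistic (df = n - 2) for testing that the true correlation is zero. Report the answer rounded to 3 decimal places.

t = r·√(n−2) / √(1−r²) with r = -0.891, n = 136
  = -0.891·√134 / √(1 − 0.793881)
  = -0.891·11.575837 / 0.454003
  = -10.314071 / 0.454003 = -22.718

-22.718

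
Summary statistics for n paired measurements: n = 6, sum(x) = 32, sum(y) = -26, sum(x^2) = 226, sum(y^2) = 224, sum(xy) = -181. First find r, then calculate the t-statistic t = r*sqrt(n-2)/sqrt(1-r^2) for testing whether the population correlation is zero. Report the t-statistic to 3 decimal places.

-1.281

S_xy = nΣxy − ΣxΣy = 6·(-181) − 32·(-26) = -1086 − (-832) = -254
S_xx = nΣx² − (Σx)² = 6·226 − 32² = 1356 − 1024 = 332
S_yy = nΣy² − (Σy)² = 6·224 − (-26)² = 1344 − 676 = 668
r = S_xy / √(S_xx·S_yy) = -254 / √(332·668) = -254 / √221776 = -254 / 470.9310 = -0.5394
t = r·√(n−2)/√(1−r²) = -0.5394·√4 / √(1−0.290952) = -1.078800 / 0.842050 = -1.281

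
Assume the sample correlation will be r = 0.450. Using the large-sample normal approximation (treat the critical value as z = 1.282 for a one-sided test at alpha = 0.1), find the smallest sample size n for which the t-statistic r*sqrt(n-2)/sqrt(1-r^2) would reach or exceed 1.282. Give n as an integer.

r√(n−2)/√(1−r²) ≥ 1.282  ⇔  n−2 ≥ (1.282)²·(1−r²)/r²
(1−r²)/r² = (1−0.202500)/0.202500 = 3.9383
n ≥ 2 + 1.643524·3.9383 = 2 + 6.4727 = 8.4727
⌈8.4727⌉ = 9

9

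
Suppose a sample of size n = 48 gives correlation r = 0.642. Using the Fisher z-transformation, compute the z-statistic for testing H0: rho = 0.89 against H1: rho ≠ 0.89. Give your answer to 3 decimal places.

-4.430

Fisher z: atanh(0.642) = 0.761569, atanh(0.89) = 1.421926
z = (z_r − z_0)·√(n−3) = (0.761569 − 1.421926)·√45 = -0.660357 · 6.708204 = -4.430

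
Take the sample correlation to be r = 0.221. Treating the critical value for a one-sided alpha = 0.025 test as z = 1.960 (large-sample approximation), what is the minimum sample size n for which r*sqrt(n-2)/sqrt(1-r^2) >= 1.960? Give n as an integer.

Need r·√(n−2)/√(1−r²) ≥ 1.960
√(n−2) ≥ 1.960·√(1−0.048841) / 0.221 = 1.960·0.975274 / 0.221 = 8.6495
n−2 ≥ 74.8139  ⇒  n ≥ 76.8139
Smallest integer n = 77

77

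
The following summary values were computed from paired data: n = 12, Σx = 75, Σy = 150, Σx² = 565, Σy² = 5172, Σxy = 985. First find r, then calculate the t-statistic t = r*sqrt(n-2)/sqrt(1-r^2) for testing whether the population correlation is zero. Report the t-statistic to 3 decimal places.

S_xy = nΣxy − ΣxΣy = 12·985 − 75·150 = 11820 − 11250 = 570
S_xx = nΣx² − (Σx)² = 12·565 − 75² = 6780 − 5625 = 1155
S_yy = nΣy² − (Σy)² = 12·5172 − 150² = 62064 − 22500 = 39564
r = S_xy / √(S_xx·S_yy) = 570 / √(1155·39564) = 570 / √45696420 = 570 / 6759.9127 = 0.0843
t = r·√(n−2)/√(1−r²) = 0.0843·√10 / √(1−0.007106) = 0.266580 / 0.996441 = 0.268

0.268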